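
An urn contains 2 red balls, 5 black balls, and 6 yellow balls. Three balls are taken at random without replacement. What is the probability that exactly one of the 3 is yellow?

One ordering (yellow drawn first) has probability 6/13 × 7/12 × 6/11 = 252/1716 = 21/143.
There are C(3,1) = 3 such orderings, each equally likely, so P = 3 × 21/143 = 63/143.

63/143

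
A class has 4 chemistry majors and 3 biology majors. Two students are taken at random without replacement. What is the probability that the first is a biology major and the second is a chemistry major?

Chain rule:
P = 3/7 × 4/6 = 12/42 = 2/7.

2/7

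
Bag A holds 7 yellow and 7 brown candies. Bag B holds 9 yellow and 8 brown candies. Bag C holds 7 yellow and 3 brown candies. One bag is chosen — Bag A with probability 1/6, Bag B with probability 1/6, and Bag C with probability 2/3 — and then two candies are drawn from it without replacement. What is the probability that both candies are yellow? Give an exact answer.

From Bag A: P(both yellow) = (7/14)(6/13) = 3/13.
From Bag B: P(both yellow) = (9/17)(8/16) = 9/34.
From Bag C: P(both yellow) = (7/10)(6/9) = 7/15.
Total probability = (1/6)(3/13) + (1/6)(9/34) + (2/3)(7/15) = 15661/39780.

15661/39780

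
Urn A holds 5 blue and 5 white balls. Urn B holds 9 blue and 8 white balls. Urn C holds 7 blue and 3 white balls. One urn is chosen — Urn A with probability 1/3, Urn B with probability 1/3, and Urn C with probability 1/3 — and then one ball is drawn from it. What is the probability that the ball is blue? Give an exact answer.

49/85

From Urn A: P(blue) = 5/10.
From Urn B: P(blue) = 9/17.
From Urn C: P(blue) = 7/10.
Total probability = (1/3)(5/10) + (1/3)(9/17) + (1/3)(7/10) = 49/85.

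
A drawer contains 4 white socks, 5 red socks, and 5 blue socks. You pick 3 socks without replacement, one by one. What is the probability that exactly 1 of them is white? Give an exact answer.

45/91

One ordering (white drawn first) has probability 4/14 × 10/13 × 9/12 = 360/2184 = 15/91.
There are C(3,1) = 3 such orderings, each equally likely, so P = 3 × 15/91 = 45/91.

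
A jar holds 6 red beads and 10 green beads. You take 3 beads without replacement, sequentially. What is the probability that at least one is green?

P(no green) = 6/16 × 5/15 × 4/14 = 120/3360 = 1/28.
P(at least one) = 1 − 1/28 = 27/28.

27/28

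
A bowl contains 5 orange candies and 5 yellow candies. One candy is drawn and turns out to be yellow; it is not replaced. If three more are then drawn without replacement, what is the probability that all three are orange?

After the first draw, 5 of the remaining 9 candies are orange.
P = 5/9 × 4/8 × 3/7 = 60/504 = 5/42.

5/42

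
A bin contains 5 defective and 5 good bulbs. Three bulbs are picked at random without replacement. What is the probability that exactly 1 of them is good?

5/12

One ordering (good drawn first) has probability 5/10 × 5/9 × 4/8 = 100/720 = 5/36.
There are C(3,1) = 3 such orderings, each equally likely, so P = 3 × 5/36 = 5/12.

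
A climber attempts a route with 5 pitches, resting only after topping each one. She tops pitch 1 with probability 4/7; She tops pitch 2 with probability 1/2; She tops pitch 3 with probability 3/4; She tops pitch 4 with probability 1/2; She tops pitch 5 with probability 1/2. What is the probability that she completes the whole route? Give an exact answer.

Each stage is reached only if all earlier stages succeed, so
P = 4/7 × 1/2 × 3/4 × 1/2 × 1/2 = 12/224 = 3/56.

3/56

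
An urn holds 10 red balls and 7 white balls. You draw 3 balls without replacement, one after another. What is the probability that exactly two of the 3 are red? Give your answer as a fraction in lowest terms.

One ordering (red drawn first) has probability 10/17 × 9/16 × 7/15 = 630/4080 = 21/136.
There are C(3,2) = 3 such orderings, each equally likely, so P = 3 × 21/136 = 63/136.

63/136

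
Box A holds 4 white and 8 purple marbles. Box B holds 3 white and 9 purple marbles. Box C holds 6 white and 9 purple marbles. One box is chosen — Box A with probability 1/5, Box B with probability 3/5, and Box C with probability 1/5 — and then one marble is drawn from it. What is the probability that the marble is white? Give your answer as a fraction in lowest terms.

From Box A: P(white) = 4/12.
From Box B: P(white) = 3/12.
From Box C: P(white) = 6/15.
Total probability = (1/5)(4/12) + (3/5)(3/12) + (1/5)(6/15) = 89/300.

89/300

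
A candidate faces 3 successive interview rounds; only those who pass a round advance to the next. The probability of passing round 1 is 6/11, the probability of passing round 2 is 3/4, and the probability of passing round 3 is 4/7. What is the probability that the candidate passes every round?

Multiplying along the chain,
P = 6/11 × 3/4 × 4/7 = 72/308 = 18/77.

18/77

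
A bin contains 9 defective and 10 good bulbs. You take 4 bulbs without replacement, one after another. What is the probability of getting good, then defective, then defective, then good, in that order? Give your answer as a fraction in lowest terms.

45/646

Multiply the probability of each draw given the previous ones:
P = 10/19 × 9/18 × 8/17 × 9/16 = 6480/93024 = 45/646.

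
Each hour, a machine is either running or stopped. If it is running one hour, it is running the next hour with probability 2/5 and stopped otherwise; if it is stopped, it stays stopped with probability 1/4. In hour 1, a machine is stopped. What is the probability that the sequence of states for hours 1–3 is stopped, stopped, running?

3/16

Hour 1 is given. For each transition, use the conditional probability from the current state:
P(stopped | stopped) = 1/4; P(running | stopped) = 3/4.
P = 1/4 × 3/4 = 3/16.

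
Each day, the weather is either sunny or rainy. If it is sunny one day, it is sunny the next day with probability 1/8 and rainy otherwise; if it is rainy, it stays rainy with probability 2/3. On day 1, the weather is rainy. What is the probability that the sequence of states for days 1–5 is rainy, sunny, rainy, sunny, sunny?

7/576

Day 1 is given. For each transition, use the conditional probability from the current state:
P(sunny | rainy) = 1/3; P(rainy | sunny) = 7/8; P(sunny | rainy) = 1/3; P(sunny | sunny) = 1/8.
P = 1/3 × 7/8 × 1/3 × 1/8 = 7/576.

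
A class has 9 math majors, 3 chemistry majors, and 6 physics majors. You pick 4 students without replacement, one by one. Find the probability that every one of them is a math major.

7/170

P = 9/18 × 8/17 × 7/16 × 6/15 = 3024/73440 = 7/170.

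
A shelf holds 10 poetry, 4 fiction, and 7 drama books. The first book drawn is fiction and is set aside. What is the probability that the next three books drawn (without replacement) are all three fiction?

After the first draw, 3 of the remaining 20 books are fiction.
P = 3/20 × 2/19 × 1/18 = 6/6840 = 1/1140.

1/1140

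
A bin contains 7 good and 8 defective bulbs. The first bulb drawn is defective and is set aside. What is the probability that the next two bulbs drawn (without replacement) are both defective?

After the first draw, 7 of the remaining 14 bulbs are defective.
P = 7/14 × 6/13 = 42/182 = 3/13.

3/13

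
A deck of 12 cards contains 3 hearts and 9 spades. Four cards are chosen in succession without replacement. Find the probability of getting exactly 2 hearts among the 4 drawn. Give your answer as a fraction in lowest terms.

12/55

One ordering (hearts drawn first) has probability 3/12 × 2/11 × 9/10 × 8/9 = 432/11880 = 2/55.
There are C(4,2) = 6 such orderings, each equally likely, so P = 6 × 2/55 = 12/55.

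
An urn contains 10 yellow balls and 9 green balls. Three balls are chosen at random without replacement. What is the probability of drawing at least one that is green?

283/323

P(no green) = 10/19 × 9/18 × 8/17 = 720/5814 = 40/323.
P(at least one) = 1 − 40/323 = 283/323.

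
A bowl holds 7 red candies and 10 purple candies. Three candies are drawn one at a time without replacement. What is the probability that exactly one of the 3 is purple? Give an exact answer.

21/68

One ordering (purple drawn first) has probability 10/17 × 7/16 × 6/15 = 420/4080 = 7/68.
There are C(3,1) = 3 such orderings, each equally likely, so P = 3 × 7/68 = 21/68.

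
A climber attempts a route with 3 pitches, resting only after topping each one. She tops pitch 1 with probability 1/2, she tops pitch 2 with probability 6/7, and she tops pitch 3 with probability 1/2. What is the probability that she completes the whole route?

3/14

Each stage is reached only if all earlier stages succeed, so
P = 1/2 × 6/7 × 1/2 = 6/28 = 3/14.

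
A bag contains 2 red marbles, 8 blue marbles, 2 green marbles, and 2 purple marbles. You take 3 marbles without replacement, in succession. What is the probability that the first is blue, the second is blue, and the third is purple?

Each draw changes the counts, so multiply the conditional probabilities along the sequence:
P = 8/14 × 7/13 × 2/12 = 112/2184 = 2/39.

2/39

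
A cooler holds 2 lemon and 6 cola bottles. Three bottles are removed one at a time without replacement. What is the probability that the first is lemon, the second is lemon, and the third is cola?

1/28

Chain rule:
P = 2/8 × 1/7 × 6/6 = 12/336 = 1/28.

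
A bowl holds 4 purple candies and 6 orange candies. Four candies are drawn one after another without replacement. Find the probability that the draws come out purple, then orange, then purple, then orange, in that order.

Multiply the probability of each draw given the previous ones:
P = 4/10 × 6/9 × 3/8 × 5/7 = 360/5040 = 1/14.

1/14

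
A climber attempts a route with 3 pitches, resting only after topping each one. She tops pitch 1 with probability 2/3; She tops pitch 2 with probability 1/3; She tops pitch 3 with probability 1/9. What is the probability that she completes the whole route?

Multiplying along the chain,
P = 2/3 × 1/3 × 1/9 = 2/81.

2/81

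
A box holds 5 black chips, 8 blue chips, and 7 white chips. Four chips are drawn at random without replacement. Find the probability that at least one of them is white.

826/969

P(no white) = 13/20 × 12/19 × 11/18 × 10/17 = 17160/116280 = 143/969.
P(at least one) = 1 − 143/969 = 826/969.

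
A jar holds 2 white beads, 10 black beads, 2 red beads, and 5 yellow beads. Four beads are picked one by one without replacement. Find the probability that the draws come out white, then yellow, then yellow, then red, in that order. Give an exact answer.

5/5814

Each draw changes the counts, so multiply the conditional probabilities along the sequence:
P = 2/19 × 5/18 × 4/17 × 2/16 = 80/93024 = 5/5814.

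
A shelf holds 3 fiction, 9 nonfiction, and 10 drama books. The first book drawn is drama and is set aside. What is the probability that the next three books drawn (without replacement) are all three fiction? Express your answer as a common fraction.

After the first draw, 3 of the remaining 21 books are fiction.
P = 3/21 × 2/20 × 1/19 = 6/7980 = 1/1330.

1/1330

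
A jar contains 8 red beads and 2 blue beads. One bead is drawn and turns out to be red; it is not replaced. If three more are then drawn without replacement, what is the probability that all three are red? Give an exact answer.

After the first draw, 7 of the remaining 9 beads are red.
P = 7/9 × 6/8 × 5/7 = 210/504 = 5/12.

5/12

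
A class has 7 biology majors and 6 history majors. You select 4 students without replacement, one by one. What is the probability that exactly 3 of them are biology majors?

42/143

One ordering (biology majors drawn first) has probability 7/13 × 6/12 × 5/11 × 6/10 = 1260/17160 = 21/286.
There are C(4,3) = 4 such orderings, each equally likely, so P = 4 × 21/286 = 42/143.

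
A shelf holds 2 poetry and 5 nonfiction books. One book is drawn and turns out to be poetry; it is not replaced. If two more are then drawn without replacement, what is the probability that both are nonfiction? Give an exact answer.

2/3

With the first book removed, 5 nonfiction remain out of 6.
P = 5/6 × 4/5 = 20/30 = 2/3.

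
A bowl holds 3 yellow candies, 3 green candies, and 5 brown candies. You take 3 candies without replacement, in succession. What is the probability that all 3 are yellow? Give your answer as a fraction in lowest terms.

1/165

P(all yellow) = 3/11 × 2/10 × 1/9 = 6/990 = 1/165.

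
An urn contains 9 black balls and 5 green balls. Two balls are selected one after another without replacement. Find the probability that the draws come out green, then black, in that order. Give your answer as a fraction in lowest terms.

Chain rule:
P = 5/14 × 9/13 = 45/182.

45/182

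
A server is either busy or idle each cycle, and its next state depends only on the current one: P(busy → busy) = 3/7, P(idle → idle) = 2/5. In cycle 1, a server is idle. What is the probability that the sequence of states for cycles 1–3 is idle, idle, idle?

Cycle 1 is given. For each transition, use the conditional probability from the current state:
P(idle | idle) = 2/5; P(idle | idle) = 2/5.
P = 2/5 × 2/5 = 4/25.

4/25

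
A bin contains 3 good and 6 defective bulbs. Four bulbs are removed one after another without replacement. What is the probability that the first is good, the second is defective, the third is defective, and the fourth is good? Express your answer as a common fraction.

Multiply the probability of each draw given the previous ones:
P = 3/9 × 6/8 × 5/7 × 2/6 = 180/3024 = 5/84.

5/84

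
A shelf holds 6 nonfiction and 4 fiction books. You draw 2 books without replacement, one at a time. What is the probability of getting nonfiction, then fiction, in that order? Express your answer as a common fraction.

4/15

Chain rule:
P = 6/10 × 4/9 = 24/90 = 4/15.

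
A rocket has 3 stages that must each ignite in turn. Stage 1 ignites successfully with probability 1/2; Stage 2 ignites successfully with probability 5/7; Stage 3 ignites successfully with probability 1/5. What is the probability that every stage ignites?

1/14

Multiplying along the chain,
P = 1/2 × 5/7 × 1/5 = 5/70 = 1/14.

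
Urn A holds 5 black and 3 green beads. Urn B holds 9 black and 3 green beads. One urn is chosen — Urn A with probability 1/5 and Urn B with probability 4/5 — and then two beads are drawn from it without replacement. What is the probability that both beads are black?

From Urn A: P(both black) = (5/8)(4/7) = 5/14.
From Urn B: P(both black) = (9/12)(8/11) = 6/11.
Total probability = (1/5)(5/14) + (4/5)(6/11) = 391/770.

391/770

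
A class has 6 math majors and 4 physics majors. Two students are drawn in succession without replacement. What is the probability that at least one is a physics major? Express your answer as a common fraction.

2/3

P(no physics majors) = 6/10 × 5/9 = 30/90 = 1/3.
P(at least one) = 1 − 1/3 = 2/3.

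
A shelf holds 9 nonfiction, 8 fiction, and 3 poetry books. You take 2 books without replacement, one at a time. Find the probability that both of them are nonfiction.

18/95

P(every draw is nonfiction) = 9/20 × 8/19 = 72/380 = 18/95.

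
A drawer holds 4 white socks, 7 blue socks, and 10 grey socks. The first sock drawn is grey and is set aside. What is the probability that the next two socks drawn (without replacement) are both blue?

21/190

After the first draw, 7 of the remaining 20 socks are blue.
P = 7/20 × 6/19 = 42/380 = 21/190.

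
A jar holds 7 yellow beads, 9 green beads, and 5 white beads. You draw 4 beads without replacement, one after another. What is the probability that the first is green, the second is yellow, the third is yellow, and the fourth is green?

Each draw changes the counts, so multiply the conditional probabilities along the sequence:
P = 9/21 × 7/20 × 6/19 × 8/18 = 3024/143640 = 2/95.

2/95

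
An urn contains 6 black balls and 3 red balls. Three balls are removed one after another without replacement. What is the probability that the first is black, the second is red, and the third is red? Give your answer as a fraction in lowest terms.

1/14

Chain rule:
P = 6/9 × 3/8 × 2/7 = 36/504 = 1/14.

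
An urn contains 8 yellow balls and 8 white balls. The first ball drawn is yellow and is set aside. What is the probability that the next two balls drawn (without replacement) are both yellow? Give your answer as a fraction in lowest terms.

After the first draw, 7 of the remaining 15 balls are yellow.
P = 7/15 × 6/14 = 42/210 = 1/5.

1/5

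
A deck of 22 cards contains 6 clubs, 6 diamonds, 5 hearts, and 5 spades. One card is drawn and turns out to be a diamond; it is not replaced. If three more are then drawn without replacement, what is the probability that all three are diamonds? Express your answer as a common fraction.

After the first draw, 5 of the remaining 21 cards are diamonds.
P = 5/21 × 4/20 × 3/19 = 60/7980 = 1/133.

1/133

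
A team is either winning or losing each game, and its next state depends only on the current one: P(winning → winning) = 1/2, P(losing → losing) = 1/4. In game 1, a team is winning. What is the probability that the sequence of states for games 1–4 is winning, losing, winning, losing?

Game 1 is given. For each transition, use the conditional probability from the current state:
P(losing | winning) = 1/2; P(winning | losing) = 3/4; P(losing | winning) = 1/2.
P = 1/2 × 3/4 × 1/2 = 3/16.

3/16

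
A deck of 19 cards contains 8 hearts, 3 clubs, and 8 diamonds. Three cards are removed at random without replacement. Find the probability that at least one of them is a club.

P(no clubs) = 16/19 × 15/18 × 14/17 = 3360/5814 = 560/969.
P(at least one) = 1 − 560/969 = 409/969.

409/969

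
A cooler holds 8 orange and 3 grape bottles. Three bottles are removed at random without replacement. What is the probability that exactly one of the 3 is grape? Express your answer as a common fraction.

One ordering (grape drawn first) has probability 3/11 × 8/10 × 7/9 = 168/990 = 28/165.
There are C(3,1) = 3 such orderings, each equally likely, so P = 3 × 28/165 = 28/55.

28/55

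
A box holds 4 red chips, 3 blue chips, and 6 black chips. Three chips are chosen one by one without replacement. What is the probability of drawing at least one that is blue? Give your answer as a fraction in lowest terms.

83/143

P(no blue) = 10/13 × 9/12 × 8/11 = 720/1716 = 60/143.
P(at least one) = 1 − 60/143 = 83/143.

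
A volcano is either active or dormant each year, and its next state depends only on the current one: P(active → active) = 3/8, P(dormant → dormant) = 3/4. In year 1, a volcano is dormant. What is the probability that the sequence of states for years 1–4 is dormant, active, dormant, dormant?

15/128

Year 1 is given. For each transition, use the conditional probability from the current state:
P(active | dormant) = 1/4; P(dormant | active) = 5/8; P(dormant | dormant) = 3/4.
P = 1/4 × 5/8 × 3/4 = 15/128.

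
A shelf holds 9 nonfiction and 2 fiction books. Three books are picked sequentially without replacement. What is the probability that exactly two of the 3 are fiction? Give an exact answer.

One ordering (fiction drawn first) has probability 2/11 × 1/10 × 9/9 = 18/990 = 1/55.
There are C(3,2) = 3 such orderings, each equally likely, so P = 3 × 1/55 = 3/55.

3/55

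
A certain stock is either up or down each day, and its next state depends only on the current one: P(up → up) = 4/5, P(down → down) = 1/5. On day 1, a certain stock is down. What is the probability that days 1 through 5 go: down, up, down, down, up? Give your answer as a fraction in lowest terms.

16/625

Day 1 is given. For each transition, use the conditional probability from the current state:
P(up | down) = 4/5; P(down | up) = 1/5; P(down | down) = 1/5; P(up | down) = 4/5.
P = 4/5 × 1/5 × 1/5 × 4/5 = 16/625.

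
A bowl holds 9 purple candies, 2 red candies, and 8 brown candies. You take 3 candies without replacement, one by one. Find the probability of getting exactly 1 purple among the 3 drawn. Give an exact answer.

135/323

One ordering (purple drawn first) has probability 9/19 × 10/18 × 9/17 = 810/5814 = 45/323.
There are C(3,1) = 3 such orderings, each equally likely, so P = 3 × 45/323 = 135/323.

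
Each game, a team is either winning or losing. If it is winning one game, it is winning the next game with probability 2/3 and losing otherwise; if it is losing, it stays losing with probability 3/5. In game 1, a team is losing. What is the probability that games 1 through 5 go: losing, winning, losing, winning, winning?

8/225

Game 1 is given. For each transition, use the conditional probability from the current state:
P(winning | losing) = 2/5; P(losing | winning) = 1/3; P(winning | losing) = 2/5; P(winning | winning) = 2/3.
P = 2/5 × 1/3 × 2/5 × 2/3 = 8/225.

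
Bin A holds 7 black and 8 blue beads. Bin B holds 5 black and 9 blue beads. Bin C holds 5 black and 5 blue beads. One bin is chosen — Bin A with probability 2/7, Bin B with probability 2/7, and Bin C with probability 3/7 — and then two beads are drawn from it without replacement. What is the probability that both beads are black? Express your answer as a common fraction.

1756/9555

From Bin A: P(both black) = (7/15)(6/14) = 1/5.
From Bin B: P(both black) = (5/14)(4/13) = 10/91.
From Bin C: P(both black) = (5/10)(4/9) = 2/9.
Total probability = (2/7)(1/5) + (2/7)(10/91) + (3/7)(2/9) = 1756/9555.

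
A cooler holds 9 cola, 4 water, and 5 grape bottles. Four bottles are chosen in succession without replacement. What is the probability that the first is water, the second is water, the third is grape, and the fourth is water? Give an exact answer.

1/612

Multiply the probability of each draw given the previous ones:
P = 4/18 × 3/17 × 5/16 × 2/15 = 120/73440 = 1/612.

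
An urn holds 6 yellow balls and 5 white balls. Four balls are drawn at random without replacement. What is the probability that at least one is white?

P(no white) = 6/11 × 5/10 × 4/9 × 3/8 = 360/7920 = 1/22.
P(at least one) = 1 − 1/22 = 21/22.

21/22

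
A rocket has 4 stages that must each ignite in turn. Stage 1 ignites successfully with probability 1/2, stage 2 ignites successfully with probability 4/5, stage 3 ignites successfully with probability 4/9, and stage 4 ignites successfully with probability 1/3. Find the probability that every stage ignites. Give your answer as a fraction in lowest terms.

8/135

The events are sequential, so multiply the conditional probabilities:
P = 1/2 × 4/5 × 4/9 × 1/3 = 16/270 = 8/135.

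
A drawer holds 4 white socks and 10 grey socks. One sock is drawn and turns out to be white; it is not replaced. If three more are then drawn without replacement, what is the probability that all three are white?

1/286

After the first draw, 3 of the remaining 13 socks are white.
P = 3/13 × 2/12 × 1/11 = 6/1716 = 1/286.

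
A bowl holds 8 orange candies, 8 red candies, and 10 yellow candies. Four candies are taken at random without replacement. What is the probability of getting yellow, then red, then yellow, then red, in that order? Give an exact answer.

21/1495

Multiply the probability of each draw given the previous ones:
P = 10/26 × 8/25 × 9/24 × 7/23 = 5040/358800 = 21/1495.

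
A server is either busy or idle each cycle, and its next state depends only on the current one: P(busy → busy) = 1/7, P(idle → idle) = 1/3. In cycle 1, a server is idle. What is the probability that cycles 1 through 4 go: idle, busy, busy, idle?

Cycle 1 is given. For each transition, use the conditional probability from the current state:
P(busy | idle) = 2/3; P(busy | busy) = 1/7; P(idle | busy) = 6/7.
P = 2/3 × 1/7 × 6/7 = 12/147 = 4/49.

4/49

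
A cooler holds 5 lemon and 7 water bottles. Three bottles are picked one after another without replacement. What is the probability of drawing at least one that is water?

P(no water) = 5/12 × 4/11 × 3/10 = 60/1320 = 1/22.
P(at least one) = 1 − 1/22 = 21/22.

21/22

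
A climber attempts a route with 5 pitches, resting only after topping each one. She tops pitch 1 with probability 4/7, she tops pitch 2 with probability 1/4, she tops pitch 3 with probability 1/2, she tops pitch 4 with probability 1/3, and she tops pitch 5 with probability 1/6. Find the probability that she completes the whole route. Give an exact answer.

The events are sequential, so multiply the conditional probabilities:
P = 4/7 × 1/4 × 1/2 × 1/3 × 1/6 = 4/1008 = 1/252.

1/252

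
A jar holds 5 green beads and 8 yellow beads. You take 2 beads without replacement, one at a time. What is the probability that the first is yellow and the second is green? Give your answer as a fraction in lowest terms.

Chain rule:
P = 8/13 × 5/12 = 40/156 = 10/39.

10/39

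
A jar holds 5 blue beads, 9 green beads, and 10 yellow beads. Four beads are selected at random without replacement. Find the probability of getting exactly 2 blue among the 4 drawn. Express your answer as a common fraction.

One ordering (blue drawn first) has probability 5/24 × 4/23 × 19/22 × 18/21 = 6840/255024 = 95/3542.
There are C(4,2) = 6 such orderings, each equally likely, so P = 6 × 95/3542 = 285/1771.

285/1771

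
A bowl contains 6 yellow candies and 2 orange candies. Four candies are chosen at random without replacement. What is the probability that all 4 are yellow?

P = 6/8 × 5/7 × 4/6 × 3/5 = 360/1680 = 3/14.

3/14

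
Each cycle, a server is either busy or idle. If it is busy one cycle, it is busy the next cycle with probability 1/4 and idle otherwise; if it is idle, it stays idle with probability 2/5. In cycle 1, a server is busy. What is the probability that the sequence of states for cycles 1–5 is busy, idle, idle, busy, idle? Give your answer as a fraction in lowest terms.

Cycle 1 is given. For each transition, use the conditional probability from the current state:
P(idle | busy) = 3/4; P(idle | idle) = 2/5; P(busy | idle) = 3/5; P(idle | busy) = 3/4.
P = 3/4 × 2/5 × 3/5 × 3/4 = 54/400 = 27/200.

27/200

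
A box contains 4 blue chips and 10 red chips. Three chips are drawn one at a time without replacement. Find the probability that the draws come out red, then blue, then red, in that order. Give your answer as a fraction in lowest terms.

Multiply the probability of each draw given the previous ones:
P = 10/14 × 4/13 × 9/12 = 360/2184 = 15/91.

15/91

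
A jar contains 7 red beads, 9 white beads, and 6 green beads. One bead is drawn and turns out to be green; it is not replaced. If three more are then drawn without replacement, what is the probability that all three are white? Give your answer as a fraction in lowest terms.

After the first draw, 9 of the remaining 21 beads are white.
P = 9/21 × 8/20 × 7/19 = 504/7980 = 6/95.

6/95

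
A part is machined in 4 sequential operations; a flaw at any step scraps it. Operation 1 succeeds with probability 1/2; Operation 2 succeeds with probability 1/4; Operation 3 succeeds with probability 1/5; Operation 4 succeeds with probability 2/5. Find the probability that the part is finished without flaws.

Each stage is reached only if all earlier stages succeed, so
P = 1/2 × 1/4 × 1/5 × 2/5 = 2/200 = 1/100.

1/100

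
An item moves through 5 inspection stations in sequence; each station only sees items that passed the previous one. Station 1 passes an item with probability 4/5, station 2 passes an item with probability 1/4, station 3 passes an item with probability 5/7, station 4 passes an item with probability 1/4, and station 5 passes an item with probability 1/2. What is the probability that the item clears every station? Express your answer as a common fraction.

1/56

Multiplying along the chain,
P = 4/5 × 1/4 × 5/7 × 1/4 × 1/2 = 20/1120 = 1/56.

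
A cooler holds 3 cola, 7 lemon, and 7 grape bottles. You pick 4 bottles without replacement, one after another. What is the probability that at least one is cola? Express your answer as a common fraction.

P(no cola) = 14/17 × 13/16 × 12/15 × 11/14 = 24024/57120 = 143/340.
P(at least one) = 1 − 143/340 = 197/340.

197/340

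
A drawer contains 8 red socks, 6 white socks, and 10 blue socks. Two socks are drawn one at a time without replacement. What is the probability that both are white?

P = 6/24 × 5/23 = 30/552 = 5/92.

5/92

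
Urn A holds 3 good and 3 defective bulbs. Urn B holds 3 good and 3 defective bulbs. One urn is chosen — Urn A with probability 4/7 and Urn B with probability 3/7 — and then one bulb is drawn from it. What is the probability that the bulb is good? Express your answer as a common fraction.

From Urn A: P(good) = 3/6.
From Urn B: P(good) = 3/6.
Total probability = (4/7)(3/6) + (3/7)(3/6) = 1/2.

1/2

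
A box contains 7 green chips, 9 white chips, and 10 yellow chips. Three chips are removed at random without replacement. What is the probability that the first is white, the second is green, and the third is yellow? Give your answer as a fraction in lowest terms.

Multiply the probability of each draw given the previous ones:
P = 9/26 × 7/25 × 10/24 = 630/15600 = 21/520.

21/520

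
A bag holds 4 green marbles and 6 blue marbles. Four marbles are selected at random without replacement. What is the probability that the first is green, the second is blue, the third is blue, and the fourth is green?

Multiply the probability of each draw given the previous ones:
P = 4/10 × 6/9 × 5/8 × 3/7 = 360/5040 = 1/14.

1/14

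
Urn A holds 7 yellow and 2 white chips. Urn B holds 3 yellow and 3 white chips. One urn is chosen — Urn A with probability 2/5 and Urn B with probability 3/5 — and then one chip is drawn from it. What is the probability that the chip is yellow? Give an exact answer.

From Urn A: P(yellow) = 7/9.
From Urn B: P(yellow) = 3/6.
Total probability = (2/5)(7/9) + (3/5)(3/6) = 11/18.

11/18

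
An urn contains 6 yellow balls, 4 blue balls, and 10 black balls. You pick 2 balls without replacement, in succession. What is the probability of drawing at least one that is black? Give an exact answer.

P(no black) = 10/20 × 9/19 = 90/380 = 9/38.
P(at least one) = 1 − 9/38 = 29/38.

29/38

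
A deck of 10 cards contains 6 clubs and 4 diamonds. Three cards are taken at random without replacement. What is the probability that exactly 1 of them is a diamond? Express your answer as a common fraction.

1/2

One ordering (a diamond drawn first) has probability 4/10 × 6/9 × 5/8 = 120/720 = 1/6.
There are C(3,1) = 3 such orderings, each equally likely, so P = 3 × 1/6 = 1/2.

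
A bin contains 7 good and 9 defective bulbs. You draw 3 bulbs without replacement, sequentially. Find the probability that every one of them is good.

1/16

P(all good) = 7/16 × 6/15 × 5/14 = 210/3360 = 1/16.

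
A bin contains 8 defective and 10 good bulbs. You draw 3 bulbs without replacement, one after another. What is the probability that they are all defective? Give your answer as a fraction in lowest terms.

7/102

P(all defective) = 8/18 × 7/17 × 6/16 = 336/4896 = 7/102.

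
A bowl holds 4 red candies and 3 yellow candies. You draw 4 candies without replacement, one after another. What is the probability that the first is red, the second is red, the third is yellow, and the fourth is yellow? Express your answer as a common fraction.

3/35

Multiply the probability of each draw given the previous ones:
P = 4/7 × 3/6 × 3/5 × 2/4 = 72/840 = 3/35.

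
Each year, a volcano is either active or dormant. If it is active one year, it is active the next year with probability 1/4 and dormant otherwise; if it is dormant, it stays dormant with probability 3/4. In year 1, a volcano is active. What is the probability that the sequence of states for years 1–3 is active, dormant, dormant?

9/16

Year 1 is given. For each transition, use the conditional probability from the current state:
P(dormant | active) = 3/4; P(dormant | dormant) = 3/4.
P = 3/4 × 3/4 = 9/16.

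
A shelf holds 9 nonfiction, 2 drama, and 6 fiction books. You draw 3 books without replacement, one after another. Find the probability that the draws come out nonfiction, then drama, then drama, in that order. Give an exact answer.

Chain rule:
P = 9/17 × 2/16 × 1/15 = 18/4080 = 3/680.

3/680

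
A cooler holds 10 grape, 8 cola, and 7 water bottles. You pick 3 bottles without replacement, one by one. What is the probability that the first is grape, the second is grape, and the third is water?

Multiply the probability of each draw given the previous ones:
P = 10/25 × 9/24 × 7/23 = 630/13800 = 21/460.

21/460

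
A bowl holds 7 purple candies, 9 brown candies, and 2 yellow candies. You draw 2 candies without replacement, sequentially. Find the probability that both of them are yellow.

P(every draw is yellow) = 2/18 × 1/17 = 2/306 = 1/153.

1/153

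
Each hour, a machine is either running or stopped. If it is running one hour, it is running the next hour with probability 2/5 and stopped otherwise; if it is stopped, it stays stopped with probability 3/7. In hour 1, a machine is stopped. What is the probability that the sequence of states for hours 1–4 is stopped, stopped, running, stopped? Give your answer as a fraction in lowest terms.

36/245

Hour 1 is given. For each transition, use the conditional probability from the current state:
P(stopped | stopped) = 3/7; P(running | stopped) = 4/7; P(stopped | running) = 3/5.
P = 3/7 × 4/7 × 3/5 = 36/245.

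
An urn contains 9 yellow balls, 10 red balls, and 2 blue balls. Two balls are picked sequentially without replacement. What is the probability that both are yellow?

P(every draw is yellow) = 9/21 × 8/20 = 72/420 = 6/35.

6/35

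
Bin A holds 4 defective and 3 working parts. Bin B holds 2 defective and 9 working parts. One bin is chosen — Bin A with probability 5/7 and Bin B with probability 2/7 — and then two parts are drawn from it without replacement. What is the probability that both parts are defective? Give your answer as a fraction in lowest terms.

564/2695

From Bin A: P(both defective) = (4/7)(3/6) = 2/7.
From Bin B: P(both defective) = (2/11)(1/10) = 1/55.
Total probability = (5/7)(2/7) + (2/7)(1/55) = 564/2695.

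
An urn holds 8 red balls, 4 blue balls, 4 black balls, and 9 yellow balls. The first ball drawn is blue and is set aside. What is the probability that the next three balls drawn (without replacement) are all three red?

With the first ball removed, 8 red remain out of 24.
P = 8/24 × 7/23 × 6/22 = 336/12144 = 7/253.

7/253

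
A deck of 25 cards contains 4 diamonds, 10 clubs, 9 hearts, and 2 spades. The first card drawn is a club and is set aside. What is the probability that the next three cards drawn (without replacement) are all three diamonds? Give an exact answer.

After the first draw, 4 of the remaining 24 cards are diamonds.
P = 4/24 × 3/23 × 2/22 = 24/12144 = 1/506.

1/506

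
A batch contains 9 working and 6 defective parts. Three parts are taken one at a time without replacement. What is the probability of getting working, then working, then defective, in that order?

72/455

Multiply the probability of each draw given the previous ones:
P = 9/15 × 8/14 × 6/13 = 432/2730 = 72/455.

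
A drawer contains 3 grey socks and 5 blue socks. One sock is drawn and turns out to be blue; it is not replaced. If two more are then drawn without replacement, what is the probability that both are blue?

After the first draw, 4 of the remaining 7 socks are blue.
P = 4/7 × 3/6 = 12/42 = 2/7.

2/7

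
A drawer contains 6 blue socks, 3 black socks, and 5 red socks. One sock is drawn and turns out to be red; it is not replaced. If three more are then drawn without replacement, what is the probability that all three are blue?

10/143

With the first sock removed, 6 blue remain out of 13.
P = 6/13 × 5/12 × 4/11 = 120/1716 = 10/143.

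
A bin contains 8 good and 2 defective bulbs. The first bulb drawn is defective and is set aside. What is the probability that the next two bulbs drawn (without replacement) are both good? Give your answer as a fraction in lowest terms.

After the first draw, 8 of the remaining 9 bulbs are good.
P = 8/9 × 7/8 = 56/72 = 7/9.

7/9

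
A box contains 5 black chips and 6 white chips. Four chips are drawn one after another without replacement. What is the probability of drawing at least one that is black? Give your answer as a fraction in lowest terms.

P(no black) = 6/11 × 5/10 × 4/9 × 3/8 = 360/7920 = 1/22.
P(at least one) = 1 − 1/22 = 21/22.

21/22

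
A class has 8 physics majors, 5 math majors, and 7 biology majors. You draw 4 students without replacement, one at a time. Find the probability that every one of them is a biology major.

P = 7/20 × 6/19 × 5/18 × 4/17 = 840/116280 = 7/969.

7/969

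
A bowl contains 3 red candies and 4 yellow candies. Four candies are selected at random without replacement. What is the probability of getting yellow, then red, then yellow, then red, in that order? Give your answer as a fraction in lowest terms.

Multiply the probability of each draw given the previous ones:
P = 4/7 × 3/6 × 3/5 × 2/4 = 72/840 = 3/35.

3/35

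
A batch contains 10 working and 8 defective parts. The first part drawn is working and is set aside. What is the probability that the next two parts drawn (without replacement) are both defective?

With the first part removed, 8 defective remain out of 17.
P = 8/17 × 7/16 = 56/272 = 7/34.

7/34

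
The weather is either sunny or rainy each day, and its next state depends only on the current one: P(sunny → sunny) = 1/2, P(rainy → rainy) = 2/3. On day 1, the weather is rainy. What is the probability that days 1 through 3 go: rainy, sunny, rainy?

Day 1 is given. For each transition, use the conditional probability from the current state:
P(sunny | rainy) = 1/3; P(rainy | sunny) = 1/2.
P = 1/3 × 1/2 = 1/6.

1/6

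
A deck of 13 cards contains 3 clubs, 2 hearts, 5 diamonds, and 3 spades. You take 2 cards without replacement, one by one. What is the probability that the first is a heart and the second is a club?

Multiply the probability of each draw given the previous ones:
P = 2/13 × 3/12 = 6/156 = 1/26.

1/26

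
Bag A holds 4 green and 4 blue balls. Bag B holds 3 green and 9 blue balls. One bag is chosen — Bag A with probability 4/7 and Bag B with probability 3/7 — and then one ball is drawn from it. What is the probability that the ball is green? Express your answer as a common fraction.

11/28

From Bag A: P(green) = 4/8.
From Bag B: P(green) = 3/12.
Total probability = (4/7)(4/8) + (3/7)(3/12) = 11/28.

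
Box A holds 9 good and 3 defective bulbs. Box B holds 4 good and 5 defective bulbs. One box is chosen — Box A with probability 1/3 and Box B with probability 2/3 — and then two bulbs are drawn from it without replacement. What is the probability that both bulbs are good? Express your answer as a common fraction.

From Box A: P(both good) = (9/12)(8/11) = 6/11.
From Box B: P(both good) = (4/9)(3/8) = 1/6.
Total probability = (1/3)(6/11) + (2/3)(1/6) = 29/99.

29/99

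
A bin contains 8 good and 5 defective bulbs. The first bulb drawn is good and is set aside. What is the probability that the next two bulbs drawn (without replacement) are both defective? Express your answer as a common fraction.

5/33

With the first bulb removed, 5 defective remain out of 12.
P = 5/12 × 4/11 = 20/132 = 5/33.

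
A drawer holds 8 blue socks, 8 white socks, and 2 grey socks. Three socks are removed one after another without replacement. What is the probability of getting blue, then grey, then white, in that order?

Each draw changes the counts, so multiply the conditional probabilities along the sequence:
P = 8/18 × 2/17 × 8/16 = 128/4896 = 4/153.

4/153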